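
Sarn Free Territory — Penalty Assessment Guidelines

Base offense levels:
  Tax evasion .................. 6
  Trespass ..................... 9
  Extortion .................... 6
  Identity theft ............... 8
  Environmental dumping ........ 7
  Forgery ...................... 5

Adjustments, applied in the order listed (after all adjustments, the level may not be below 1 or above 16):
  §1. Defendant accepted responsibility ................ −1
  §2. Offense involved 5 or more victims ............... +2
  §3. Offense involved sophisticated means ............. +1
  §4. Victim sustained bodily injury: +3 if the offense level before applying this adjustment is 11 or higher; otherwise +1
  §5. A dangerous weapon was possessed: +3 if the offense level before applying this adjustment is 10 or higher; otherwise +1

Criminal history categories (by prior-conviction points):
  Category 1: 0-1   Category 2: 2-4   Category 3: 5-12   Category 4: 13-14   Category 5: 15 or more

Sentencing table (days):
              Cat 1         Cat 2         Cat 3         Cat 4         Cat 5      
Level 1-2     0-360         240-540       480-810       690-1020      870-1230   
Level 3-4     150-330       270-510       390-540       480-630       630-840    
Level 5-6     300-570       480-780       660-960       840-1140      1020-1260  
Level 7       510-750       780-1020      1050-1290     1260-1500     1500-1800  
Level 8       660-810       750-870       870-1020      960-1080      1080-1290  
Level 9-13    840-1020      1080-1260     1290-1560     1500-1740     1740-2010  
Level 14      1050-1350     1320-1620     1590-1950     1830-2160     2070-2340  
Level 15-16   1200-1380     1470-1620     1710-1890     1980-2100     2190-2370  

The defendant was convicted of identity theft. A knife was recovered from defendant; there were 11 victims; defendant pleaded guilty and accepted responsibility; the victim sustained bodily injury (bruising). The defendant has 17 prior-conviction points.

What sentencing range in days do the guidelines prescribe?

1740-2010 days

Base offense level for identity theft: 8.
§1 applies: 8 − 1 = 7.
§2 applies: 7 + 2 = 9.
§3 does not apply.
§4 applies (level before this adjustment is 9 < 11, so +1): 9 + 1 = 10.
§5 applies (level before this adjustment is 10 ≥ 10, so +3): 10 + 3 = 13.
Final offense level: 13.
Criminal history: 17 prior points → Category 5 (15+).
Level 13 falls in the 9-13 band.
Grid: Level 9-13 × Category 5 = 1740-2010 days.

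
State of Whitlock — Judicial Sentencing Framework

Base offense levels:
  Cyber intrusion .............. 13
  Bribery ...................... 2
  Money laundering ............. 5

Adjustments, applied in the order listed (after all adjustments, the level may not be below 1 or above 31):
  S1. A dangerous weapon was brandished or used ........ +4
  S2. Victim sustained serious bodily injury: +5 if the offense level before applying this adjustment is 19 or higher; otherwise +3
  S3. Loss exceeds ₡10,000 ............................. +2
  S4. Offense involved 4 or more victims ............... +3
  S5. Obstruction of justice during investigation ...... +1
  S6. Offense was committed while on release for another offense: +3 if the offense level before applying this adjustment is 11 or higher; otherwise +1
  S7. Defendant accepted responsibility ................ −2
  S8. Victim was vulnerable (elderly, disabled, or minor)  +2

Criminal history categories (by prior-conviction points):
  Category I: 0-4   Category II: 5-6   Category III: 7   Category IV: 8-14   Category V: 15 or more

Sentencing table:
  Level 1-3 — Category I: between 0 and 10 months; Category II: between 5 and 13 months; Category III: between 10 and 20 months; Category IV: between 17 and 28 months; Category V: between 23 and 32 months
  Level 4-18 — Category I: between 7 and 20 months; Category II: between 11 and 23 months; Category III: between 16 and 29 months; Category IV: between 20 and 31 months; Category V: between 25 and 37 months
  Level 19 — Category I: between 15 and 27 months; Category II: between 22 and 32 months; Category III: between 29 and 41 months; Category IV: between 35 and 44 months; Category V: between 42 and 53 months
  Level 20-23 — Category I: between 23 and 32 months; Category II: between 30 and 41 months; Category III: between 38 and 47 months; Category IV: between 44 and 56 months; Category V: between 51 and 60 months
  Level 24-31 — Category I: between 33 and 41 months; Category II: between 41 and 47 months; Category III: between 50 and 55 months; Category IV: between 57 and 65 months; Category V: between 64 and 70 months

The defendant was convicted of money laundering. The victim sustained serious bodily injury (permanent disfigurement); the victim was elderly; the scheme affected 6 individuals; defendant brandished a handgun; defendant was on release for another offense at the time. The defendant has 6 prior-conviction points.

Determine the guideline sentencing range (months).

30-41 months

Base offense level for money laundering: 5.
S1 applies: 5 + 4 = 9.
S2 applies (level before this adjustment is 9 < 19, so +3): 9 + 3 = 12.
S3 does not apply.
S4 applies: 12 + 3 = 15.
S6 applies (level before this adjustment is 15 ≥ 11, so +3): 15 + 3 = 18.
S7 does not apply.
S8 applies: 18 + 2 = 20.
Final offense level: 20.
Criminal history: 6 prior points → Category II (5-6).
Level 20 falls in the 20-23 band.
Grid: Level 20-23 × Category II = 30-41 months.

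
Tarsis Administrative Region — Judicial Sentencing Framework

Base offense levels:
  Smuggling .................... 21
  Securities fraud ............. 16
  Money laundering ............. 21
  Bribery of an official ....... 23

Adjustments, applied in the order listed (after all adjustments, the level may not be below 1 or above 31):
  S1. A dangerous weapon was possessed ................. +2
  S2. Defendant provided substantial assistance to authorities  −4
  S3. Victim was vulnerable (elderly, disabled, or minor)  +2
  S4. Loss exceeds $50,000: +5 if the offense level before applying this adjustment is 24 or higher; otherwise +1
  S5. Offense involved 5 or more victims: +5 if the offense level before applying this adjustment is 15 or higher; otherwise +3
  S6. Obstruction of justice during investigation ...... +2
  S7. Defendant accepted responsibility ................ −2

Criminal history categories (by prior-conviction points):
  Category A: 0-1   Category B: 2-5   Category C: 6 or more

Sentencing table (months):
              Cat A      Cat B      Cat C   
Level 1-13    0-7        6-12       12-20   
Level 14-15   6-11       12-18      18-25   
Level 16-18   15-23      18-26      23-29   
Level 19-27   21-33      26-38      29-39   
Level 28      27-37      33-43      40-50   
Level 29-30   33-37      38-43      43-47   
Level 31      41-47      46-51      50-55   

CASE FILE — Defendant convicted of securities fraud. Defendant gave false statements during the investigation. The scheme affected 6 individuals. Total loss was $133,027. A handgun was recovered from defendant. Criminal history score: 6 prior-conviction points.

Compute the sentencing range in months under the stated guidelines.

Base offense level for securities fraud: 16.
S1 applies: 16 + 2 = 18.
S4 applies (level before this adjustment is 18 < 24, so +1): 18 + 1 = 19.
S5 applies (level before this adjustment is 19 ≥ 15, so +5): 19 + 5 = 24.
S6 applies: 24 + 2 = 26.
Final offense level: 26.
Criminal history: 6 prior points → Category C (6+).
Level 26 falls in the 19-27 band.
Grid: Level 19-27 × Category C = 29-39 months.

29-39 months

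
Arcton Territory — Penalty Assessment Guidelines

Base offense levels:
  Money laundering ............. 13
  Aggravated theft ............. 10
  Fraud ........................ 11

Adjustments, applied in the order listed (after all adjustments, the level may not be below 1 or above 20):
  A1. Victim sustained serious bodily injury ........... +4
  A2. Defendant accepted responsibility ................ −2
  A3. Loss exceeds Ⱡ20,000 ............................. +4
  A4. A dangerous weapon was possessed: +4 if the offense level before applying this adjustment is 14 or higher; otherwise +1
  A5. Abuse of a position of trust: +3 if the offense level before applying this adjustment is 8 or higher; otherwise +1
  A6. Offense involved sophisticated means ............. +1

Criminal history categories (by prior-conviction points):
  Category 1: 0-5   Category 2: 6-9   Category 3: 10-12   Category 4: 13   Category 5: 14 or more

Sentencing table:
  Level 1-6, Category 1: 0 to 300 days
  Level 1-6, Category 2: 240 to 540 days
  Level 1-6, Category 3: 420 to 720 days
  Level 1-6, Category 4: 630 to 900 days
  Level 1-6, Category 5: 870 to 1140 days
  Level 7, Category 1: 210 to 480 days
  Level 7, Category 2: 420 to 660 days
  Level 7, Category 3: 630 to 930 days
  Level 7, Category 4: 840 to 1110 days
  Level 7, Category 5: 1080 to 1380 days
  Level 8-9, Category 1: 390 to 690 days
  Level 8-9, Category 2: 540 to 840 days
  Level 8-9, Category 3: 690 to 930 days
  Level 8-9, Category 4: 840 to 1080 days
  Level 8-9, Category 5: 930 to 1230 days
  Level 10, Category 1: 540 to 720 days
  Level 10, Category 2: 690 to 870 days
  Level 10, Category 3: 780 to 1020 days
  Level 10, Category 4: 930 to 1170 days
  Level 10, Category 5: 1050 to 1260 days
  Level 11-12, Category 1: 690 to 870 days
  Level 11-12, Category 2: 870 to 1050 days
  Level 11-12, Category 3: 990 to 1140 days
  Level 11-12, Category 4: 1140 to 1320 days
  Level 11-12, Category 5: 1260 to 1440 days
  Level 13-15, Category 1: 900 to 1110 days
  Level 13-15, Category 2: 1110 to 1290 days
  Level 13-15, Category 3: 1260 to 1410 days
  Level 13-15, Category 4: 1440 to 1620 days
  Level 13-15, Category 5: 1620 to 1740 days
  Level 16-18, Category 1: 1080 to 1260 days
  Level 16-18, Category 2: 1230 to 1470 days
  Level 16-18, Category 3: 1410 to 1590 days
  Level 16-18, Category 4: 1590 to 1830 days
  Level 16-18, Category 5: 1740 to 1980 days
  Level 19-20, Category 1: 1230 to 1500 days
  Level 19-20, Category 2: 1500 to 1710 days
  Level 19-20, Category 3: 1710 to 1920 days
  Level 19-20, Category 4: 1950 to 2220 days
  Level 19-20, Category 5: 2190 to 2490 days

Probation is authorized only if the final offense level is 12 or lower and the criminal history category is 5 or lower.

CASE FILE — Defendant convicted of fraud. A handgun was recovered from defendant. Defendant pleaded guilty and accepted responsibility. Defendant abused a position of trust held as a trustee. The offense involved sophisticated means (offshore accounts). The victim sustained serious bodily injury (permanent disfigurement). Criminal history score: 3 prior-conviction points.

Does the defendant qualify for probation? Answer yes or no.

Base offense level for fraud: 11.
A1 applies: 11 + 4 = 15.
A2 applies: 15 − 2 = 13.
A4 applies (level before this adjustment is 13 < 14, so +1): 13 + 1 = 14.
A5 applies (level before this adjustment is 14 ≥ 8, so +3): 14 + 3 = 17.
A6 applies: 17 + 1 = 18.
Final offense level: 18.
Criminal history: 3 prior points → Category 1 (0-5).
Level 18 falls in the 16-18 band.
Grid: Level 16-18 × Category 1 = 1080-1260 days.
Probation check: level 18 > 12 and category 1 ≤ 5 → not eligible.

No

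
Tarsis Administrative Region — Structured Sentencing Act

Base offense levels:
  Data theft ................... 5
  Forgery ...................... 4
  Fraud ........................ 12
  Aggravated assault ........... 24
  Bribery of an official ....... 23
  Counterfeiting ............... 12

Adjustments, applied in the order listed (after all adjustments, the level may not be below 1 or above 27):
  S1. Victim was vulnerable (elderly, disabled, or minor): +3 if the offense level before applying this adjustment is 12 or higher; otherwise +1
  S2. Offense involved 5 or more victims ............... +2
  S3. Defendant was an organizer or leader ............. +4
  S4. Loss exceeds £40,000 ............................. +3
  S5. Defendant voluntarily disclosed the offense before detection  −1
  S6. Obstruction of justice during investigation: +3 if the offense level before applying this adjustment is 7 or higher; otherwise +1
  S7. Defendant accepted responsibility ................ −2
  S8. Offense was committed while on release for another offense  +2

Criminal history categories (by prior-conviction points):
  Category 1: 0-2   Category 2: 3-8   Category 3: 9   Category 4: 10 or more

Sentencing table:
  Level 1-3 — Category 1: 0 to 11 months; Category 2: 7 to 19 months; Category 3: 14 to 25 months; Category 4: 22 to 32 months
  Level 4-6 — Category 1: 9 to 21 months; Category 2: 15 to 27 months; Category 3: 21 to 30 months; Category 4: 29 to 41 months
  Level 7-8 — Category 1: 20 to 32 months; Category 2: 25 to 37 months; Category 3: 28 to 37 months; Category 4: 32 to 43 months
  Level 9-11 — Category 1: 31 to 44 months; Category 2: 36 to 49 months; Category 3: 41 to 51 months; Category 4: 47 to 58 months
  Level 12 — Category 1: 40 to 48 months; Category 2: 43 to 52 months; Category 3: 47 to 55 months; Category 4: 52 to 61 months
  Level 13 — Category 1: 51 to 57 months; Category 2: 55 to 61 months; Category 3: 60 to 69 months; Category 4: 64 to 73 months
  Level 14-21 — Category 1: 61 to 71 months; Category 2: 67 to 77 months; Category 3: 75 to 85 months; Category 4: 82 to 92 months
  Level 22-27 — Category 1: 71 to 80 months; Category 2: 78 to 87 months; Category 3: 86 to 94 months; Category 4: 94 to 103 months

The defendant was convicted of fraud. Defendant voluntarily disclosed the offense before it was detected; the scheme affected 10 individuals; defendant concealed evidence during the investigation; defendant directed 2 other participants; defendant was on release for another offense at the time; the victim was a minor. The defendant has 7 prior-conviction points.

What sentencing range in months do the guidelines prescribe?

Base offense level for fraud: 12.
S1 applies (level before this adjustment is 12 ≥ 12, so +3): 12 + 3 = 15.
S2 applies: 15 + 2 = 17.
S3 applies: 17 + 4 = 21.
S5 applies: 21 − 1 = 20.
S6 applies (level before this adjustment is 20 ≥ 7, so +3): 20 + 3 = 23.
S8 applies: 23 + 2 = 25.
Final offense level: 25.
Criminal history: 7 prior points → Category 2 (3-8).
Level 25 falls in the 22-27 band.
Grid: Level 22-27 × Category 2 = 78-87 months.

78-87 months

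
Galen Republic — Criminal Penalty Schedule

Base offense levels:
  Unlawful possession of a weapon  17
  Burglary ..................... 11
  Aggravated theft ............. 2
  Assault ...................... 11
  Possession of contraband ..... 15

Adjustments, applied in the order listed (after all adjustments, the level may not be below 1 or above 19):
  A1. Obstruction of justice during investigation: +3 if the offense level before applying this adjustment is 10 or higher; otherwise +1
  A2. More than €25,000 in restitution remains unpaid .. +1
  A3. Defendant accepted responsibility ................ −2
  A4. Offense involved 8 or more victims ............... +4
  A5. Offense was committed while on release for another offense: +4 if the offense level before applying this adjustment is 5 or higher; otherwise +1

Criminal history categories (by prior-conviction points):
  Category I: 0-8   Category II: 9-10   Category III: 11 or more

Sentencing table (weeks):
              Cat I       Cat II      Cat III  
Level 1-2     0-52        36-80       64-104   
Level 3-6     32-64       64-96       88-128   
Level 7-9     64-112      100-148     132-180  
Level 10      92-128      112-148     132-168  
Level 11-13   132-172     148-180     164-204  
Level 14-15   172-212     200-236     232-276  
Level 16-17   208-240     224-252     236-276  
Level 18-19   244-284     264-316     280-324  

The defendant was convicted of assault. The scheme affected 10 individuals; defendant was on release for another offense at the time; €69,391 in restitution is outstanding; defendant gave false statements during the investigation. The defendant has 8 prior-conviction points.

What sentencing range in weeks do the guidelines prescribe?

Base offense level for assault: 11.
A1 applies (level before this adjustment is 11 ≥ 10, so +3): 11 + 3 = 14.
A2 applies: 14 + 1 = 15.
A3 does not apply.
A4 applies: 15 + 4 = 19.
A5 applies (level before this adjustment is 19 ≥ 5, so +4): 19 + 4 = 23.
Level 23 exceeds the maximum of 19; capped at 19.
Final offense level: 19.
Criminal history: 8 prior points → Category I (0-8).
Level 19 falls in the 18-19 band.
Grid: Level 18-19 × Category I = 244-284 weeks.

244-284 weeks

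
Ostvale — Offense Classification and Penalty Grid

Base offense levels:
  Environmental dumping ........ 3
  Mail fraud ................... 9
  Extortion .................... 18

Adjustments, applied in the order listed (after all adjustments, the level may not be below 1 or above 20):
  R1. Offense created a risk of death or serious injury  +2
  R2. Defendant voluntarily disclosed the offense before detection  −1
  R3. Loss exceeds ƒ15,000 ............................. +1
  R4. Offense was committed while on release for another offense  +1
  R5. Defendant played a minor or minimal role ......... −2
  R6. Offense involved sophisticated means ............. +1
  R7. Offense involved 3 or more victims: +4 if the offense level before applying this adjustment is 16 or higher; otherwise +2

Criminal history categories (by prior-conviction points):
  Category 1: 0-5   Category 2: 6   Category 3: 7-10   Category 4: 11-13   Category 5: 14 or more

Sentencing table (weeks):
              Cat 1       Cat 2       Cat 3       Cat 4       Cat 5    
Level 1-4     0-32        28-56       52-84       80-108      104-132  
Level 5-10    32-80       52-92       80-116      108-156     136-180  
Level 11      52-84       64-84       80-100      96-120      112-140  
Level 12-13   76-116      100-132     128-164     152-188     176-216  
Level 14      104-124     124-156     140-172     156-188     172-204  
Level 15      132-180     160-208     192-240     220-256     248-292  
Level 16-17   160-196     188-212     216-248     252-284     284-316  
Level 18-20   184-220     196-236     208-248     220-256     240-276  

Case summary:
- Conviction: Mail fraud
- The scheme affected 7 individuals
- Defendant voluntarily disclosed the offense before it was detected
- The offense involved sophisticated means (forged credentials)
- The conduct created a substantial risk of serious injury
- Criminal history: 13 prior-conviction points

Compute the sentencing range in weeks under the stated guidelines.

152-188 weeks

Base offense level for mail fraud: 9.
R1 applies: 9 + 2 = 11.
R2 applies: 11 − 1 = 10.
R3 does not apply.
R5 does not apply.
R6 applies: 10 + 1 = 11.
R7 applies (level before this adjustment is 11 < 16, so +2): 11 + 2 = 13.
Final offense level: 13.
Criminal history: 13 prior points → Category 4 (11-13).
Level 13 falls in the 12-13 band.
Grid: Level 12-13 × Category 4 = 152-188 weeks.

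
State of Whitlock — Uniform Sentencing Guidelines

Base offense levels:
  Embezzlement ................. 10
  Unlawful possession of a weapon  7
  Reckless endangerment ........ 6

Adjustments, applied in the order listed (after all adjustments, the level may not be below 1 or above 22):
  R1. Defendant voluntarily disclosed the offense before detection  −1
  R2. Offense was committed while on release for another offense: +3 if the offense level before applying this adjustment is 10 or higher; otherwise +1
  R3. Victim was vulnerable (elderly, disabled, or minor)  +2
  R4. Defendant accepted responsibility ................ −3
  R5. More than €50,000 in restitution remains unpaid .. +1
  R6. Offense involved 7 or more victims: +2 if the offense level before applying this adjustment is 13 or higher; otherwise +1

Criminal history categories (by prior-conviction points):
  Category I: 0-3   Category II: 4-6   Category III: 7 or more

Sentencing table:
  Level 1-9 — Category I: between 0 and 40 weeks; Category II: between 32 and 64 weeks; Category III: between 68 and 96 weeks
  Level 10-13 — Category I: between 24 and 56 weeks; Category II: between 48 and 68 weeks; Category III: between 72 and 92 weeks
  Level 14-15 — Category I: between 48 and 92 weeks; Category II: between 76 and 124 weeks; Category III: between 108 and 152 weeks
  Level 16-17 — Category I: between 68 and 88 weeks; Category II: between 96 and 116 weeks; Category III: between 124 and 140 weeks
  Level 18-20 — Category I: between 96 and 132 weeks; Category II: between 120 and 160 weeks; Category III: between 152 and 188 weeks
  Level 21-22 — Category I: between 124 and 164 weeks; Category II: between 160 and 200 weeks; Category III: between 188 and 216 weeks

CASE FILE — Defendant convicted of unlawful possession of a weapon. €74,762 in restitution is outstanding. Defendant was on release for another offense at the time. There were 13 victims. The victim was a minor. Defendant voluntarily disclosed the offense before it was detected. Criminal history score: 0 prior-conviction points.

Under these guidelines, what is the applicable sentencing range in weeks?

Base offense level for unlawful possession of a weapon: 7.
R1 applies: 7 − 1 = 6.
R2 applies (level before this adjustment is 6 < 10, so +1): 6 + 1 = 7.
R3 applies: 7 + 2 = 9.
R4 does not apply.
R5 applies: 9 + 1 = 10.
R6 applies (level before this adjustment is 10 < 13, so +1): 10 + 1 = 11.
Final offense level: 11.
Criminal history: 0 prior points → Category I (0-3).
Level 11 falls in the 10-13 band.
Grid: Level 10-13 × Category I = 24-56 weeks.

24-56 weeks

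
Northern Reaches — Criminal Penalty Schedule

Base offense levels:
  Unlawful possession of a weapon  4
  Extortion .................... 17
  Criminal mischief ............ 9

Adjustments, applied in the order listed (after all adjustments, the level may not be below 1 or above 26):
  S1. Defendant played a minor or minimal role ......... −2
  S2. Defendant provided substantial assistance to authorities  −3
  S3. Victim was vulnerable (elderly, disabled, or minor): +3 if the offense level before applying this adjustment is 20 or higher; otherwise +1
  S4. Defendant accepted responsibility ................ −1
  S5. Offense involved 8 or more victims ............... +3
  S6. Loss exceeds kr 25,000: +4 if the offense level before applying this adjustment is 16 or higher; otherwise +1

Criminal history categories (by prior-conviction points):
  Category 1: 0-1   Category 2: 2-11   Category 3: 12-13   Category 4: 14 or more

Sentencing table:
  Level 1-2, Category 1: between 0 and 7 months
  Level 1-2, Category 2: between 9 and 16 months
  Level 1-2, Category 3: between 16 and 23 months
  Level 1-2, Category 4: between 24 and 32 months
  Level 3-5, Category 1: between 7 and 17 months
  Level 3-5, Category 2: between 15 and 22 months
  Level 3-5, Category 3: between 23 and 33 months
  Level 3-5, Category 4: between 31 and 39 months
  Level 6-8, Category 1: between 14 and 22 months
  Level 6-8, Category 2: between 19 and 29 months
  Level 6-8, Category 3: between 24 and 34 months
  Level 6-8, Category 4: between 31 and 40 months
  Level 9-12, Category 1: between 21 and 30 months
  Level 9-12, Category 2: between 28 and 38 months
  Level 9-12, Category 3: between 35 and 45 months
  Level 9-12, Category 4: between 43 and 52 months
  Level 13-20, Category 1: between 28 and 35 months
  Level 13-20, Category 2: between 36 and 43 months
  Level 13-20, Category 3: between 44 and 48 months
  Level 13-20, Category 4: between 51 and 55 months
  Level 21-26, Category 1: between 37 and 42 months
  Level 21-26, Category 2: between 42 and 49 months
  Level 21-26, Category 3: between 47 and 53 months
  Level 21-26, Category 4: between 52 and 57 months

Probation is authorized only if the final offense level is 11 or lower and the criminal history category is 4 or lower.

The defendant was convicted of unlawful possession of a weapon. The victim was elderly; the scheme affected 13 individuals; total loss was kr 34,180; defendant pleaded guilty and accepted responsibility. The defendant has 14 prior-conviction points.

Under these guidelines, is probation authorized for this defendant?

Base offense level for unlawful possession of a weapon: 4.
S1 does not apply.
S3 applies (level before this adjustment is 4 < 20, so +1): 4 + 1 = 5.
S4 applies: 5 − 1 = 4.
S5 applies: 4 + 3 = 7.
S6 applies (level before this adjustment is 7 < 16, so +1): 7 + 1 = 8.
Final offense level: 8.
Criminal history: 14 prior points → Category 4 (14+).
Level 8 falls in the 6-8 band.
Grid: Level 6-8 × Category 4 = 31-40 months.
Probation check: level 8 ≤ 11 and category 4 ≤ 4 → eligible.

Yes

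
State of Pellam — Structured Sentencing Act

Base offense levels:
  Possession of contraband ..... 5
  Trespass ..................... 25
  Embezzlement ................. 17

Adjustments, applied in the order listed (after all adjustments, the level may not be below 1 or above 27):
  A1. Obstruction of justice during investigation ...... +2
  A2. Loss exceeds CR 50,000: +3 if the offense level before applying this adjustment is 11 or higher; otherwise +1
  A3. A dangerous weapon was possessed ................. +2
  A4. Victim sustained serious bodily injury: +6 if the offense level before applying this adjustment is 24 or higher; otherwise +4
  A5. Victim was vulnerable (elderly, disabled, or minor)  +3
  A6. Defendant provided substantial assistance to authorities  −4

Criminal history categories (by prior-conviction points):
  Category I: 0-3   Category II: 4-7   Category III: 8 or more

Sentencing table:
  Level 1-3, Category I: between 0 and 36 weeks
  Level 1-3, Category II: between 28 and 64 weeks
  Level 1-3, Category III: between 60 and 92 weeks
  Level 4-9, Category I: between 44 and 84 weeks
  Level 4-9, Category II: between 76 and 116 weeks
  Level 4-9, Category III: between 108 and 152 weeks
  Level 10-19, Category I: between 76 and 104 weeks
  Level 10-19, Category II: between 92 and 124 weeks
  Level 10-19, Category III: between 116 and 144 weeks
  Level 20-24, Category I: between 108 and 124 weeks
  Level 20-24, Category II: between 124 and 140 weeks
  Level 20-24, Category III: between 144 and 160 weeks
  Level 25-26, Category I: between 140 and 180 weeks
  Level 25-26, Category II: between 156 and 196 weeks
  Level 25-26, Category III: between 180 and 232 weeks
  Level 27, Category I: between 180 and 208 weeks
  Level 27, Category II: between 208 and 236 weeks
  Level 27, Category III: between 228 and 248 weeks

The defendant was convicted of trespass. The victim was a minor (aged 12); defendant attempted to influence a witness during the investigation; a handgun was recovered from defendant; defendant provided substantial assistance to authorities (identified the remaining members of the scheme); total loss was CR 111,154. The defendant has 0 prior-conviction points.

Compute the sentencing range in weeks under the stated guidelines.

Base offense level for trespass: 25.
A1 applies: 25 + 2 = 27.
A2 applies (level before this adjustment is 27 ≥ 11, so +3): 27 + 3 = 30.
A3 applies: 30 + 2 = 32.
A5 applies: 32 + 3 = 35.
A6 applies: 35 − 4 = 31.
Level 31 exceeds the maximum of 27; capped at 27.
Final offense level: 27.
Criminal history: 0 prior points → Category I (0-3).
Level 27 falls in the 27 band.
Grid: Level 27 × Category I = 180-208 weeks.

180-208 weeks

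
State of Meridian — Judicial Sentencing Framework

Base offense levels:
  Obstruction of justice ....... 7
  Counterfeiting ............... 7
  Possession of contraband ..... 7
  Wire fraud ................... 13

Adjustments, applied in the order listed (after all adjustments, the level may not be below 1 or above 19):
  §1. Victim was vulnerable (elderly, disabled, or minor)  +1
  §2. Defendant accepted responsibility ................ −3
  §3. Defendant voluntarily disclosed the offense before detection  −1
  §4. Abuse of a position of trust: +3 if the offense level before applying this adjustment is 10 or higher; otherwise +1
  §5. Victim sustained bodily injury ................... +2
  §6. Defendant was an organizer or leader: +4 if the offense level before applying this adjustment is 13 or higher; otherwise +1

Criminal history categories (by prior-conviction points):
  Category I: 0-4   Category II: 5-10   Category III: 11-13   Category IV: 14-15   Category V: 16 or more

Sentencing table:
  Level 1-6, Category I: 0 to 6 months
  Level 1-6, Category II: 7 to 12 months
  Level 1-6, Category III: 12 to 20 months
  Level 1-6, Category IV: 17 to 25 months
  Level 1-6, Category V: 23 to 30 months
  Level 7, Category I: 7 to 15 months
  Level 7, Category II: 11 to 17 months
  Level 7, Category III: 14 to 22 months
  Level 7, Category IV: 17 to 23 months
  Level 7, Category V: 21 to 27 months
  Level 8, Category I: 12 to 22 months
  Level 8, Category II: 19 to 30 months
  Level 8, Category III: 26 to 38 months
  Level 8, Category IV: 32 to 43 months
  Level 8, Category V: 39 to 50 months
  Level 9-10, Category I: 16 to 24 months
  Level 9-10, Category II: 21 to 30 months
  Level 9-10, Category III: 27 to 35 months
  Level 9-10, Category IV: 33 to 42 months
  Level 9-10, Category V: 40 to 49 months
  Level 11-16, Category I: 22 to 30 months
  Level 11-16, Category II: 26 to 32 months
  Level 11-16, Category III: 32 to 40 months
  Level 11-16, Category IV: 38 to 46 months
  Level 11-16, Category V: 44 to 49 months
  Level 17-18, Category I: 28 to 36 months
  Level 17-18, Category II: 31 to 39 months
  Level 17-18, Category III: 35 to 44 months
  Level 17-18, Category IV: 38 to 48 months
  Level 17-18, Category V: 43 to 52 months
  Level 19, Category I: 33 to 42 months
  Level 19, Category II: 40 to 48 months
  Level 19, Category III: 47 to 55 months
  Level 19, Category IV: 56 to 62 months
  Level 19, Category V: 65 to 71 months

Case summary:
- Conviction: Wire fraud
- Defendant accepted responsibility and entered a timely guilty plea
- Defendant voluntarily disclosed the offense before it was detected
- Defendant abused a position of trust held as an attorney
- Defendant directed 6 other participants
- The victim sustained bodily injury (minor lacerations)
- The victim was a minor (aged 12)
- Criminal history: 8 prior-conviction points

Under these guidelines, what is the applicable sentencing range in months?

Base offense level for wire fraud: 13.
§1 applies: 13 + 1 = 14.
§2 applies: 14 − 3 = 11.
§3 applies: 11 − 1 = 10.
§4 applies (level before this adjustment is 10 ≥ 10, so +3): 10 + 3 = 13.
§5 applies: 13 + 2 = 15.
§6 applies (level before this adjustment is 15 ≥ 13, so +4): 15 + 4 = 19.
Final offense level: 19.
Criminal history: 8 prior points → Category II (5-10).
Level 19 falls in the 19 band.
Grid: Level 19 × Category II = 40-48 months.

40-48 months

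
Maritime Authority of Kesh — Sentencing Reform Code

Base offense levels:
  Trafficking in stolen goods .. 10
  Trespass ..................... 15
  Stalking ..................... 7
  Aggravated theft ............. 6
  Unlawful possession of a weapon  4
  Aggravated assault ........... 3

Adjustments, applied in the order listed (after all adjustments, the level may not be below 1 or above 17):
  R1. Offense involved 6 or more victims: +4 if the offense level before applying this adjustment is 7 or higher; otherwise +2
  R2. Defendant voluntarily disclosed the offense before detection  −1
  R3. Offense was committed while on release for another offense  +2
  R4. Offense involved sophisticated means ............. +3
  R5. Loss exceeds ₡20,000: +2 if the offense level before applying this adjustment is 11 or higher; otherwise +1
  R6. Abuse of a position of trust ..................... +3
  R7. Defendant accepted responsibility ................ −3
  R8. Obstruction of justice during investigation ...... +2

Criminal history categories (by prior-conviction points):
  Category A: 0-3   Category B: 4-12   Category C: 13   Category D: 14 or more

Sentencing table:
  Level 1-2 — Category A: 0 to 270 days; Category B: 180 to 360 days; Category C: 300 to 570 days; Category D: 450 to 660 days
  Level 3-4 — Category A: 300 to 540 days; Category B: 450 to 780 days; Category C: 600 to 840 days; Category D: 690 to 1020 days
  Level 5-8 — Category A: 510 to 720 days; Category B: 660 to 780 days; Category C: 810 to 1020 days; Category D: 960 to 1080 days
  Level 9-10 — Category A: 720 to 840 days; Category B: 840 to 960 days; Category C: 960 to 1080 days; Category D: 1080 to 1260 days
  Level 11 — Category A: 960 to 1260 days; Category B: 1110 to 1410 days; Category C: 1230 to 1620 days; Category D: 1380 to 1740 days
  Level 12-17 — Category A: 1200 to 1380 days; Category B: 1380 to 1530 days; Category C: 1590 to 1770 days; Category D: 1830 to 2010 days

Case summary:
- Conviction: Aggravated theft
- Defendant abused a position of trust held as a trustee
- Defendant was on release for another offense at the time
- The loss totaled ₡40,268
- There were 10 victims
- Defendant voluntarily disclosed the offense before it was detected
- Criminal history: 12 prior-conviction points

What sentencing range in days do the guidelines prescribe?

Base offense level for aggravated theft: 6.
R1 applies (level before this adjustment is 6 < 7, so +2): 6 + 2 = 8.
R2 applies: 8 − 1 = 7.
R3 applies: 7 + 2 = 9.
R4 does not apply.
R5 applies (level before this adjustment is 9 < 11, so +1): 9 + 1 = 10.
R6 applies: 10 + 3 = 13.
R7 does not apply.
Final offense level: 13.
Criminal history: 12 prior points → Category B (4-12).
Level 13 falls in the 12-17 band.
Grid: Level 12-17 × Category B = 1380-1530 days.

1380-1530 days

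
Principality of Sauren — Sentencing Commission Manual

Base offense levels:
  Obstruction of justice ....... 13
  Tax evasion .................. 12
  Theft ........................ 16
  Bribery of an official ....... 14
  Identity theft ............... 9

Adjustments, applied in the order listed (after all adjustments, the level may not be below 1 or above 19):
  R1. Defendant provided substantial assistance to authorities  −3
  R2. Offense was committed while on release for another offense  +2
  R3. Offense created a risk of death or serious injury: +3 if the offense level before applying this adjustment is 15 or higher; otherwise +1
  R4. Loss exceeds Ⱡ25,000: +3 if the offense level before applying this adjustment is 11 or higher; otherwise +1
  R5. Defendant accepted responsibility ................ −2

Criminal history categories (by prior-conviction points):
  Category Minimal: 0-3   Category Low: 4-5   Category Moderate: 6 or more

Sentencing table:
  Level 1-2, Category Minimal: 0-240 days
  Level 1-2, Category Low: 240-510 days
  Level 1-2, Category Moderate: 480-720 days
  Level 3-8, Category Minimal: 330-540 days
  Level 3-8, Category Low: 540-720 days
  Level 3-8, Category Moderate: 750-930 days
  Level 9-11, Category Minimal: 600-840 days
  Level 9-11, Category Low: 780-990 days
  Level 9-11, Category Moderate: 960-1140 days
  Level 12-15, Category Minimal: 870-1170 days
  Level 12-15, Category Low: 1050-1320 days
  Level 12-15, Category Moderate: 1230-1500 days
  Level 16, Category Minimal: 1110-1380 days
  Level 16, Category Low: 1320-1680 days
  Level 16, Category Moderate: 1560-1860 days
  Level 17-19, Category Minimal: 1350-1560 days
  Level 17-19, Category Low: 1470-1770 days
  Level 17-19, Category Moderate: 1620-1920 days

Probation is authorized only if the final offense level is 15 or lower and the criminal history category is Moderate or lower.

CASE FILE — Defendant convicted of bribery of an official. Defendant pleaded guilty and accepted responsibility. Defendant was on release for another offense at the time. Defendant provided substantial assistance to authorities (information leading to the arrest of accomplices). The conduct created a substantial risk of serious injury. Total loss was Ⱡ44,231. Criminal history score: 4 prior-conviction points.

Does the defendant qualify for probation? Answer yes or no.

Base offense level for bribery of an official: 14.
R1 applies: 14 − 3 = 11.
R2 applies: 11 + 2 = 13.
R3 applies (level before this adjustment is 13 < 15, so +1): 13 + 1 = 14.
R4 applies (level before this adjustment is 14 ≥ 11, so +3): 14 + 3 = 17.
R5 applies: 17 − 2 = 15.
Final offense level: 15.
Criminal history: 4 prior points → Category Low (4-5).
Level 15 falls in the 12-15 band.
Grid: Level 12-15 × Category Low = 1050-1320 days.
Probation check: level 15 ≤ 15 and category Low ≤ Moderate → eligible.

Yes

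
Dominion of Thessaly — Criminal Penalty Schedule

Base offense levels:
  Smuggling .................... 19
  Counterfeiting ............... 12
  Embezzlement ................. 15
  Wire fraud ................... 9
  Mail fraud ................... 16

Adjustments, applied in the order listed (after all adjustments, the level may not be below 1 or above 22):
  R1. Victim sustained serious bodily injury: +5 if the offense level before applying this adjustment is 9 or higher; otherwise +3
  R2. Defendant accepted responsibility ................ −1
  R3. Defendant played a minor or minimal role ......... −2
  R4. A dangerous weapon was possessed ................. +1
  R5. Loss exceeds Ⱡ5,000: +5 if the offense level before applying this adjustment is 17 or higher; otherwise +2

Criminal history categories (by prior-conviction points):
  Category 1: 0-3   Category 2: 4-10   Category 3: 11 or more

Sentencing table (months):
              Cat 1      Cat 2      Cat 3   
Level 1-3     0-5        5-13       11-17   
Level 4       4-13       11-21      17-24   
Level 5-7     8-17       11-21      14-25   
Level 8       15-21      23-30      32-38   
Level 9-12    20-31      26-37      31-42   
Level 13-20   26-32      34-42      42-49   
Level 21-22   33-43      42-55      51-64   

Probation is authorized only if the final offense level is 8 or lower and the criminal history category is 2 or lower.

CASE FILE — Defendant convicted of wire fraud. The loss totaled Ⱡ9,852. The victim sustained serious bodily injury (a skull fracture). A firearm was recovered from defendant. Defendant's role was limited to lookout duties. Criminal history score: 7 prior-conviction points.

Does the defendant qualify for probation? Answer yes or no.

Base offense level for wire fraud: 9.
R1 applies (level before this adjustment is 9 ≥ 9, so +5): 9 + 5 = 14.
R2 does not apply.
R3 applies: 14 − 2 = 12.
R4 applies: 12 + 1 = 13.
R5 applies (level before this adjustment is 13 < 17, so +2): 13 + 2 = 15.
Final offense level: 15.
Criminal history: 7 prior points → Category 2 (4-10).
Level 15 falls in the 13-20 band.
Grid: Level 13-20 × Category 2 = 34-42 months.
Probation check: level 15 > 8 and category 2 ≤ 2 → not eligible.

No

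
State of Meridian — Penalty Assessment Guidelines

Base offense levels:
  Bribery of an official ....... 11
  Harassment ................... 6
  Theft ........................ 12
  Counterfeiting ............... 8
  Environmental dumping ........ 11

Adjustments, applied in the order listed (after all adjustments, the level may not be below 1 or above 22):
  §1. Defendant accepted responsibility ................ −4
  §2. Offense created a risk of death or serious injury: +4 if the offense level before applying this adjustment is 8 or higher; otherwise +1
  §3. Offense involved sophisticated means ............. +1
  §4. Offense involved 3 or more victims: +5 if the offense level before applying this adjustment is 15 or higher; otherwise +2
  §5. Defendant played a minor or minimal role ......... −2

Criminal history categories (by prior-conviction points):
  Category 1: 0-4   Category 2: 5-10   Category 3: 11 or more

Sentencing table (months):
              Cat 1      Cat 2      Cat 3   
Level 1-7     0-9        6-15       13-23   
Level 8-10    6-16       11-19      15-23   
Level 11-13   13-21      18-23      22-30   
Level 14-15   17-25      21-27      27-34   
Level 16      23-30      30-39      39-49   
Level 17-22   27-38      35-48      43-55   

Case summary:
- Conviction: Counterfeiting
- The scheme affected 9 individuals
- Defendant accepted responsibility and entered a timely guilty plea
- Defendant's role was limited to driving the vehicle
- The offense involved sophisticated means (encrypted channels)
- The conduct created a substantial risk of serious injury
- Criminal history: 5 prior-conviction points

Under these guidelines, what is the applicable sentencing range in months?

Base offense level for counterfeiting: 8.
§1 applies: 8 − 4 = 4.
§2 applies (level before this adjustment is 4 < 8, so +1): 4 + 1 = 5.
§3 applies: 5 + 1 = 6.
§4 applies (level before this adjustment is 6 < 15, so +2): 6 + 2 = 8.
§5 applies: 8 − 2 = 6.
Final offense level: 6.
Criminal history: 5 prior points → Category 2 (5-10).
Level 6 falls in the 1-7 band.
Grid: Level 1-7 × Category 2 = 6-15 months.

6-15 months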